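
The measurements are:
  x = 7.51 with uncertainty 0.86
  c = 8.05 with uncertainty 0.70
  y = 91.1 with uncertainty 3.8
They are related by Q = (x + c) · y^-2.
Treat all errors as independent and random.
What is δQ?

Let u = x + c = 15.6. δu = √(δx² + δc²) = √(0.740 + 0.490) = 1.11, so δu/u = 0.0713.
Q is then a monomial in u, y:
δQ/Q = √((δu/u)² + (-2·δy/y)²) = √(0.00508 + 0.00696) = 0.110
Q = 0.00187, so δQ = 0.110 × 0.00187 = 0.000206.

0.000206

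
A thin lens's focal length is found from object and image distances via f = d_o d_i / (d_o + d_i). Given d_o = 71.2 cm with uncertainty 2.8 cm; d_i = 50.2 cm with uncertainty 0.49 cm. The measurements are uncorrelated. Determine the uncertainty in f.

0.508 cm

∂f/∂d_o = (d_i/(d_o+d_i))² = 0.171;  ∂f/∂d_i = (d_o/(d_o+d_i))² = 0.344
δf = √((∂f/∂d_o · δd_o)² + (∂f/∂d_i · δd_i)²) = √(0.229 + 0.0284) = 0.508 cm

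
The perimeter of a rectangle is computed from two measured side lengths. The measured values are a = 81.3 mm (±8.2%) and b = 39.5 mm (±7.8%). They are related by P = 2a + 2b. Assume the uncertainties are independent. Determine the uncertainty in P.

14.7 mm

Sums and differences: (δP)² = Σ (cᵢ δxᵢ)².
  (2·δa)² = 178;  (2·δb)² = 38.0
δP = √(216) = 14.7 mm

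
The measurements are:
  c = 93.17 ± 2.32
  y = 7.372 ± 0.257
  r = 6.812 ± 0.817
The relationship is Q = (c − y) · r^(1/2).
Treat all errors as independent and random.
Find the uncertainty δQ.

Let u = c − y = 85.80. δu = √(δc² + δy²) = √(5.38 + 0.0660) = 2.33, so δu/u = 0.0272.
Q is then a monomial in u, r:
δQ/Q = √((δu/u)² + (½·δr/r)²) = √(0.000740 + 0.00360) = 0.0659
Q = 223.9, so δQ = 0.0659 × 223.9 = 14.7.

14.7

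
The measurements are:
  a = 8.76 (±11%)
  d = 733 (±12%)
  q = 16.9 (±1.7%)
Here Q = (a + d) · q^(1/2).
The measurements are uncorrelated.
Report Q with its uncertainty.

Let u = a + d = 742. δu = √(δa² + δd²) = √(0.929 + 7740) = 88.0, so δu/u = 0.119.
Q is then a monomial in u, q:
δQ/Q = √((δu/u)² + (½·δq/q)²) = √(0.0141 + 7.23e-05) = 0.119
Q = 3050, so δQ = 0.119 × 3050 = 363.

3050 ± 363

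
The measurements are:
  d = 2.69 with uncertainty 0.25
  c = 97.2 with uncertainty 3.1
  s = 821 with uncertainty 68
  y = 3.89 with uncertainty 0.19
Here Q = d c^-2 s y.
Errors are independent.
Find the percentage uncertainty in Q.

14.8%

For a monomial Q ∝ d, c^-2, s, y, fractional errors add in quadrature:
  (1·δd/d)² = (1×0.0929)² = 0.00864;  (-2·δc/c)² = (-2×0.0319)² = 0.00407;  (1·δs/s)² = (1×0.0828)² = 0.00686;  (1·δy/y)² = (1×0.0488)² = 0.00239
δQ/Q = √(0.0220) = 0.148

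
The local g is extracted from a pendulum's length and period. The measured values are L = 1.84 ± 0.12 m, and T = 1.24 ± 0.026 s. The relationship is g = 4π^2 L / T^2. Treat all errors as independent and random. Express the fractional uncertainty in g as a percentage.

Relative error in a monomial: (δg/g)² = Σ (nᵢ · δxᵢ/xᵢ)².
  (1·δL/L)² = (1×0.0652)² = 0.00425;  (-2·δT/T)² = (-2×0.0210)² = 0.00176
δg/g = √(0.00601) = 0.0775

7.75%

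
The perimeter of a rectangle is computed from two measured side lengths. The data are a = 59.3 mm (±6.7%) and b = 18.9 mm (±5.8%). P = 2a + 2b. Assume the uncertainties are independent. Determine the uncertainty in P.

8.24 mm

P is a linear combination, so absolute uncertainties add in quadrature:
  (2·δa)² = 63.1;  (2·δb)² = 4.81
δP = √(67.9) = 8.24 mm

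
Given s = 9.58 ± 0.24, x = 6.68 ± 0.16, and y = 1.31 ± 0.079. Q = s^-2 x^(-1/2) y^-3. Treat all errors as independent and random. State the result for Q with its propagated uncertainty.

For a monomial Q ∝ s^-2, x^(-1/2), y^-3, fractional errors add in quadrature:
  (-2·δs/s)² = (-2×0.0251)² = 0.00251;  (−½·δx/x)² = (-0.5×0.0240)² = 0.000143;  (-3·δy/y)² = (-3×0.0603)² = 0.0327
δQ/Q = √(0.0354) = 0.188
Q = 0.00188, so δQ = 0.188 × 0.00188 = 0.000353.

0.00188 ± 0.000353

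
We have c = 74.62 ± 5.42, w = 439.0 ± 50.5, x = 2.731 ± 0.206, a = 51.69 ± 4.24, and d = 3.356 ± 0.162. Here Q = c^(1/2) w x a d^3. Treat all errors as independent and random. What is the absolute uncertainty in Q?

Since Q is a product/quotient, work with relative uncertainties:
  (½·δc/c)² = (0.5×0.0726)² = 0.00132;  (1·δw/w)² = (1×0.115)² = 0.0132;  (1·δx/x)² = (1×0.0754)² = 0.00569;  (1·δa/a)² = (1×0.0820)² = 0.00673;  (3·δd/d)² = (3×0.0483)² = 0.0210
δQ/Q = √(0.0479) = 0.219
Q = 2.023e+07, so δQ = 0.219 × 2.023e+07 = 4.43e+06.

4.43e+06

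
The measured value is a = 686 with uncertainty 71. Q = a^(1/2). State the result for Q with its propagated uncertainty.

26.2 ± 1.36

Since Q is a product/quotient, work with relative uncertainties:
  (½·δa/a)² = (0.5×0.103)² = 0.00268
δQ/Q = √(0.00268) = 0.0517
Q = 26.2, so δQ = 0.0517 × 26.2 = 1.36.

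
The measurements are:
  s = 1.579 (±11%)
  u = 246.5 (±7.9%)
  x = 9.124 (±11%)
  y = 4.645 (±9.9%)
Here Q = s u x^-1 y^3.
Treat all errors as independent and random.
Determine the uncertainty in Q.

1470

Q is a product of powers, so relative uncertainties combine in quadrature:
  (1·δs/s)² = (1×0.110)² = 0.0121;  (1·δu/u)² = (1×0.0790)² = 0.00624;  (-1·δx/x)² = (-1×0.110)² = 0.0121;  (3·δy/y)² = (3×0.0990)² = 0.0882
δQ/Q = √(0.119) = 0.344
Q = 4275, so δQ = 0.344 × 4275 = 1470.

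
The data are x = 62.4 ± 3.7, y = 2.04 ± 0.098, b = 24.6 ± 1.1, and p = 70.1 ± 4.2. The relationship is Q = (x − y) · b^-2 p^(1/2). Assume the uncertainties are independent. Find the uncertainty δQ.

Let u = x − y = 60.4. δu = √(δx² + δy²) = √(13.7 + 0.00960) = 3.70, so δu/u = 0.0613.
Q is then a monomial in u, b, p:
δQ/Q = √((δu/u)² + (-2·δb/b)² + (½·δp/p)²) = √(0.00376 + 0.00800 + 0.000897) = 0.112
Q = 0.835, so δQ = 0.112 × 0.835 = 0.0939.

0.0939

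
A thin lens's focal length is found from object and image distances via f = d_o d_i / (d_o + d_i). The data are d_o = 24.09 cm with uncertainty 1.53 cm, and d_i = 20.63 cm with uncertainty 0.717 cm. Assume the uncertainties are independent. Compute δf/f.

0.0348

∂f/∂d_o = (d_i/(d_o+d_i))² = 0.213;  ∂f/∂d_i = (d_o/(d_o+d_i))² = 0.290
δf = √((∂f/∂d_o · δd_o)² + (∂f/∂d_i · δd_i)²) = √(0.106 + 0.0433) = 0.386 cm
f = 11.11 cm, so δf/f = 0.386/11.11 = 0.0348.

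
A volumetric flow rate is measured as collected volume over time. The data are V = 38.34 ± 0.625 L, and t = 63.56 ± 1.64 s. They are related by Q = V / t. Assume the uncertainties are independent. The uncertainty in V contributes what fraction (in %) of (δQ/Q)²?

(δQ/Q)² = (1·δV/V)² + (-1·δt/t)²
  V term: (1×0.0163)² = 0.000266
  t term: (-1×0.0258)² = 0.000666
Total = 0.000932. Share from V = 0.000266/0.000932 = 0.285.

28.5%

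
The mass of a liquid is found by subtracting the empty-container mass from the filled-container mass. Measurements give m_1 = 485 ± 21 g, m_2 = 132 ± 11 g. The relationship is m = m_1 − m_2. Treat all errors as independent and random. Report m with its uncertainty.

Each term contributes (cᵢ δxᵢ)² to (δm)²:
  (δm_1)² = 441;  (δm_2)² = 121
δm = √(562) = 23.7 g
m = 353 g.

353 ± 23.7 g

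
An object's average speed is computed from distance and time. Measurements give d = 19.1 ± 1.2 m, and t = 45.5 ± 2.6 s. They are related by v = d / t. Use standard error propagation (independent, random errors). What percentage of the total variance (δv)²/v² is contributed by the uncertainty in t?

45.3%

(δv/v)² = (1·δd/d)² + (-1·δt/t)²
  d term: (1×0.0628)² = 0.00395
  t term: (-1×0.0571)² = 0.00327
Total = 0.00721. Share from t = 0.00327/0.00721 = 0.453.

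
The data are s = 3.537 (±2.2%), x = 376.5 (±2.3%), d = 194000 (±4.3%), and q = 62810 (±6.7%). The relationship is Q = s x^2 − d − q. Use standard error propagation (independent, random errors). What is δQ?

27200

Let p = s·x^2 = 501400. δp/p = √((1·δs/s)² + (2·δx/x)²) = √(0.000484 + 0.00212) = 0.0510, so δp = 25600.
Q = p − d − q: δQ = √(δp² + δd² + δq²) = √(6.54e+08 + 6.96e+07 + 1.77e+07) = 27200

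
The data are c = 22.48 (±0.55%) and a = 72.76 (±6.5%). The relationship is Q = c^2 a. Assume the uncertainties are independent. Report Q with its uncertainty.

36770 ± 2420

Q is a product of powers, so relative uncertainties combine in quadrature:
  (2·δc/c)² = (2×0.00550)² = 0.000121;  (1·δa/a)² = (1×0.0650)² = 0.00423
δQ/Q = √(0.00435) = 0.0659
Q = 36770, so δQ = 0.0659 × 36770 = 2420.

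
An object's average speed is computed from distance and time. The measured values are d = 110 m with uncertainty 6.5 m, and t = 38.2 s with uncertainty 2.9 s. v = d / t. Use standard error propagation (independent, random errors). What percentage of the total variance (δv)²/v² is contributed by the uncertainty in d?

(δv/v)² = (1·δd/d)² + (-1·δt/t)²
  d term: (1×0.0591)² = 0.00349
  t term: (-1×0.0759)² = 0.00576
Total = 0.00926. Share from d = 0.00349/0.00926 = 0.377.

37.7%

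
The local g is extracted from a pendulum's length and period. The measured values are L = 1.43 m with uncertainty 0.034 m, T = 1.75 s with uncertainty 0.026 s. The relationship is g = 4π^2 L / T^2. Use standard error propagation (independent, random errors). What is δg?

0.702 m/s^2

Each factor contributes (exponent × relative error)² to (δg/g)²:
  (1·δL/L)² = (1×0.0238)² = 0.000565;  (-2·δT/T)² = (-2×0.0149)² = 0.000883
δg/g = √(0.00145) = 0.0381
g = 18.4 m/s^2, so δg = 0.0381 × 18.4 = 0.702 m/s^2.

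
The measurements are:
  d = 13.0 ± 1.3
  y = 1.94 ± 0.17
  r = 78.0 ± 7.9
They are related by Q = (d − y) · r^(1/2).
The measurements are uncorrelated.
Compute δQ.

Let u = d − y = 11.1. δu = √(δd² + δy²) = √(1.69 + 0.0289) = 1.31, so δu/u = 0.119.
Q is then a monomial in u, r:
δQ/Q = √((δu/u)² + (½·δr/r)²) = √(0.0141 + 0.00256) = 0.129
Q = 97.7, so δQ = 0.129 × 97.7 = 12.6.

12.6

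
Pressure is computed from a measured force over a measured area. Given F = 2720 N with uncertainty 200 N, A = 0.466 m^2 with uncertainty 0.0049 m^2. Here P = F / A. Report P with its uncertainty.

For a monomial P ∝ F, A^-1, fractional errors add in quadrature:
  (1·δF/F)² = (1×0.0735)² = 0.00541;  (-1·δA/A)² = (-1×0.0105)² = 0.000111
δP/P = √(0.00552) = 0.0743
P = 5840 Pa, so δP = 0.0743 × 5840 = 434 Pa.

5840 ± 434 Pa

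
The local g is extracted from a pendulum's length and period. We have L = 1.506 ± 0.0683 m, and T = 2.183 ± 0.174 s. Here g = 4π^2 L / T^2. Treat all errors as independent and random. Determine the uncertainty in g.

2.07 m/s^2

Each factor contributes (exponent × relative error)² to (δg/g)²:
  (1·δL/L)² = (1×0.0454)² = 0.00206;  (-2·δT/T)² = (-2×0.0797)² = 0.0254
δg/g = √(0.0275) = 0.166
g = 12.48 m/s^2, so δg = 0.166 × 12.48 = 2.07 m/s^2.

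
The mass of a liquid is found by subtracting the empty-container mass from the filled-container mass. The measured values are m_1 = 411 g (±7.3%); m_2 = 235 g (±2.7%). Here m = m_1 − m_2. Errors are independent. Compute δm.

30.7 g

Absolute uncertainties add in quadrature for a linear combination:
  (δm_1)² = 900;  (δm_2)² = 40.3
δm = √(940) = 30.7 g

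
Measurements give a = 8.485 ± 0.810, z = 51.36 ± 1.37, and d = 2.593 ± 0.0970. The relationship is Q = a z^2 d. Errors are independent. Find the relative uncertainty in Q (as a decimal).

Each factor contributes (exponent × relative error)² to (δQ/Q)²:
  (1·δa/a)² = (1×0.0955)² = 0.00911;  (2·δz/z)² = (2×0.0267)² = 0.00285;  (1·δd/d)² = (1×0.0374)² = 0.00140
δQ/Q = √(0.0134) = 0.116

0.116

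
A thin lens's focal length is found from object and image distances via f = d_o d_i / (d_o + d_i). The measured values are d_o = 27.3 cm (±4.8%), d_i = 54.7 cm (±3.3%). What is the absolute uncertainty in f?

∂f/∂d_o = (d_i/(d_o+d_i))² = 0.445;  ∂f/∂d_i = (d_o/(d_o+d_i))² = 0.111
δf = √((∂f/∂d_o · δd_o)² + (∂f/∂d_i · δd_i)²) = √(0.340 + 0.0400) = 0.616 cm

0.616 cm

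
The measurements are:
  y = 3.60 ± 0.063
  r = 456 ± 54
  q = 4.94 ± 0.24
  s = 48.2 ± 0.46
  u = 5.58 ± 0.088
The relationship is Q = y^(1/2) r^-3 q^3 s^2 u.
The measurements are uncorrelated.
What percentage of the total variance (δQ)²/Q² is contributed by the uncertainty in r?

85.2%

(δQ/Q)² = (½·δy/y)² + (-3·δr/r)² + (3·δq/q)² + (2·δs/s)² + (1·δu/u)²
  y term: (0.5×0.0175)² = 7.66e-05
  r term: (-3×0.118)² = 0.126
  q term: (3×0.0486)² = 0.0212
  s term: (2×0.00954)² = 0.000364
  u term: (1×0.0158)² = 0.000249
Total = 0.148. Share from r = 0.126/0.148 = 0.852.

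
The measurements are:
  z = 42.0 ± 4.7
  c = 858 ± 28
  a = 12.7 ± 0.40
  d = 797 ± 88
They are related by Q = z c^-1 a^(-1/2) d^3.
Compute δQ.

Products/powers → add relative errors in quadrature, weighted by exponent:
  (1·δz/z)² = (1×0.112)² = 0.0125;  (-1·δc/c)² = (-1×0.0326)² = 0.00106;  (−½·δa/a)² = (-0.5×0.0315)² = 0.000248;  (3·δd/d)² = (3×0.110)² = 0.110
δQ/Q = √(0.124) = 0.352
Q = 6.95e+06, so δQ = 0.352 × 6.95e+06 = 2.44e+06.

2.44e+06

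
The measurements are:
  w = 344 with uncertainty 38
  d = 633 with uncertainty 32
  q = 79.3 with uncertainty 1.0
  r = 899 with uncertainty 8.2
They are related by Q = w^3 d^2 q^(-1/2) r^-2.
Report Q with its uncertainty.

Q is a product of powers, so relative uncertainties combine in quadrature:
  (3·δw/w)² = (3×0.110)² = 0.110;  (2·δd/d)² = (2×0.0506)² = 0.0102;  (−½·δq/q)² = (-0.5×0.0126)² = 3.98e-05;  (-2·δr/r)² = (-2×0.00912)² = 0.000333
δQ/Q = √(0.120) = 0.347
Q = 2.27e+06, so δQ = 0.347 × 2.27e+06 = 7.86e+05.

(2.27 ± 0.786) × 10^6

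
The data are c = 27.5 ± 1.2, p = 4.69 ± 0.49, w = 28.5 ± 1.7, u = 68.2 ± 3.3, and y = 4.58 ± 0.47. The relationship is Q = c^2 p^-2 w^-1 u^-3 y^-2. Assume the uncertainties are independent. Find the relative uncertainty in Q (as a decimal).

0.344

Q is a product of powers, so relative uncertainties combine in quadrature:
  (2·δc/c)² = (2×0.0436)² = 0.00762;  (-2·δp/p)² = (-2×0.104)² = 0.0437;  (-1·δw/w)² = (-1×0.0596)² = 0.00356;  (-3·δu/u)² = (-3×0.0484)² = 0.0211;  (-2·δy/y)² = (-2×0.103)² = 0.0421
δQ/Q = √(0.118) = 0.344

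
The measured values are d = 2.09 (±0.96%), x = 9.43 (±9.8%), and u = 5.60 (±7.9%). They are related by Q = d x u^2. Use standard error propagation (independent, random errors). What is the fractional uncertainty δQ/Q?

0.186

Products/powers → add relative errors in quadrature, weighted by exponent:
  (1·δd/d)² = (1×0.00960)² = 9.22e-05;  (1·δx/x)² = (1×0.0980)² = 0.00960;  (2·δu/u)² = (2×0.0790)² = 0.0250
δQ/Q = √(0.0347) = 0.186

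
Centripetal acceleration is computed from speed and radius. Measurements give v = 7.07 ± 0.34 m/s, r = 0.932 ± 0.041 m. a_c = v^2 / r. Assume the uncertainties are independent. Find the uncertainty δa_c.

5.67 m/s^2

a_c is a product of powers, so relative uncertainties combine in quadrature:
  (2·δv/v)² = (2×0.0481)² = 0.00925;  (-1·δr/r)² = (-1×0.0440)² = 0.00194
δa_c/a_c = √(0.0112) = 0.106
a_c = 53.6 m/s^2, so δa_c = 0.106 × 53.6 = 5.67 m/s^2.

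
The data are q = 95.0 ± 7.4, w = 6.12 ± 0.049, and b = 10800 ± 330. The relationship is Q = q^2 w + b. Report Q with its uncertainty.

66000 ± 8620

Let p = q^2·w = 55200. δp/p = √((2·δq/q)² + (1·δw/w)²) = √(0.0243 + 6.41e-05) = 0.156, so δp = 8620.
Q = p + b: δQ = √(δp² + δb²) = √(7.42e+07 + 1.09e+05) = 8620
Q = 66000.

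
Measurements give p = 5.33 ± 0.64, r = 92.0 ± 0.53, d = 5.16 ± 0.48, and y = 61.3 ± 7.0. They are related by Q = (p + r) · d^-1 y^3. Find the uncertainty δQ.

Let u = p + r = 97.3. δu = √(δp² + δr²) = √(0.410 + 0.281) = 0.831, so δu/u = 0.00854.
Q is then a monomial in u, d, y:
δQ/Q = √((δu/u)² + (-1·δd/d)² + (3·δy/y)²) = √(7.29e-05 + 0.00865 + 0.117) = 0.355
Q = 4.34e+06, so δQ = 0.355 × 4.34e+06 = 1.54e+06.

1.54e+06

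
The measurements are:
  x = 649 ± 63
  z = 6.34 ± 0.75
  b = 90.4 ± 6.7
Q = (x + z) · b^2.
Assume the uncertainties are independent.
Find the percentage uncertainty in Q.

Let u = x + z = 655. δu = √(δx² + δz²) = √(3970 + 0.562) = 63.0, so δu/u = 0.0961.
Q is then a monomial in u, b:
δQ/Q = √((δu/u)² + (2·δb/b)²) = √(0.00924 + 0.0220) = 0.177

17.7%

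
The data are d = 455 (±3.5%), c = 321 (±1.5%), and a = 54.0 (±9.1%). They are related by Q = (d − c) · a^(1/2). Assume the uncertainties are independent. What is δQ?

130

Let u = d − c = 134. δu = √(δd² + δc²) = √(254 + 23.2) = 16.6, so δu/u = 0.124.
Q is then a monomial in u, a:
δQ/Q = √((δu/u)² + (½·δa/a)²) = √(0.0154 + 0.00207) = 0.132
Q = 985, so δQ = 0.132 × 985 = 130.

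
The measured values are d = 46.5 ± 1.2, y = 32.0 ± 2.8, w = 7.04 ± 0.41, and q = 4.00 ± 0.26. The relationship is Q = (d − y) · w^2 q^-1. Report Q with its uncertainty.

180 ± 44.7

Let u = d − y = 14.5. δu = √(δd² + δy²) = √(1.44 + 7.84) = 3.05, so δu/u = 0.210.
Q is then a monomial in u, w, q:
δQ/Q = √((δu/u)² + (2·δw/w)² + (-1·δq/q)²) = √(0.0441 + 0.0136 + 0.00423) = 0.249
Q = 180, so δQ = 0.249 × 180 = 44.7.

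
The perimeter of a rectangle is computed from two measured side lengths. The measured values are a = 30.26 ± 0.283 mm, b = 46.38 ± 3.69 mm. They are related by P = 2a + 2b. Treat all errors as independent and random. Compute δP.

7.40 mm

For a sum/difference, combine absolute errors in quadrature:
  (2·δa)² = 0.320;  (2·δb)² = 54.5
δP = √(54.8) = 7.40 mm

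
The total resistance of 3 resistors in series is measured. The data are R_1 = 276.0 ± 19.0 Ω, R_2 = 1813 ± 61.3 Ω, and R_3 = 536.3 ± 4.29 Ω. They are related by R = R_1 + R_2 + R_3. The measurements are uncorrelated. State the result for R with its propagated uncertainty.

Sums and differences: (δR)² = Σ (cᵢ δxᵢ)².
  (δR_1)² = 361;  (δR_2)² = 3760;  (δR_3)² = 18.4
δR = √(4140) = 64.3 Ω
R = 2625 Ω.

2625 ± 64.3 Ω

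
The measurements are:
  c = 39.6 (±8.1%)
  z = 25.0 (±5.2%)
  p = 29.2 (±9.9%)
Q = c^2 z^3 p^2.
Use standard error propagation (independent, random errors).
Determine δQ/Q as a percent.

30.0%

Products/powers → add relative errors in quadrature, weighted by exponent:
  (2·δc/c)² = (2×0.0810)² = 0.0262;  (3·δz/z)² = (3×0.0520)² = 0.0243;  (2·δp/p)² = (2×0.0990)² = 0.0392
δQ/Q = √(0.0898) = 0.300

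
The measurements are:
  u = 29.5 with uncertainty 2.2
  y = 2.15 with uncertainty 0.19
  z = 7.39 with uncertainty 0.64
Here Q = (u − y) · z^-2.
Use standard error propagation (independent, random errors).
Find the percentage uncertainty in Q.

19.1%

Let w = u − y = 27.4. δw = √(δu² + δy²) = √(4.84 + 0.0361) = 2.21, so δw/w = 0.0807.
Q is then a monomial in w, z:
δQ/Q = √((δw/w)² + (-2·δz/z)²) = √(0.00652 + 0.0300) = 0.191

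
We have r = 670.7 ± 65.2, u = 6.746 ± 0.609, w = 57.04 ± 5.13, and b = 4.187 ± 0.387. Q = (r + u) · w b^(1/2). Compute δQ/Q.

0.140

Let h = r + u = 677.4. δh = √(δr² + δu²) = √(4250 + 0.371) = 65.2, so δh/h = 0.0962.
Q is then a monomial in h, w, b:
δQ/Q = √((δh/h)² + (1·δw/w)² + (½·δb/b)²) = √(0.00926 + 0.00809 + 0.00214) = 0.140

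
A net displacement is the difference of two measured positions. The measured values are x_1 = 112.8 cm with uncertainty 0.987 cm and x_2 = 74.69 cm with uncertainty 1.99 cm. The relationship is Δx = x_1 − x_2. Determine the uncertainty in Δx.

2.22 cm

Each term contributes (cᵢ δxᵢ)² to (δΔx)²:
  (δx_1)² = 0.974;  (δx_2)² = 3.96
δΔx = √(4.93) = 2.22 cm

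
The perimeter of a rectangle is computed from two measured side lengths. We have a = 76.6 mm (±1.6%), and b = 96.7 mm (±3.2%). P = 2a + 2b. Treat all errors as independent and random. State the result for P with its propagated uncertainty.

P is a linear combination, so absolute uncertainties add in quadrature:
  (2·δa)² = 6.01;  (2·δb)² = 38.3
δP = √(44.3) = 6.66 mm
P = 347 mm.

347 ± 6.66 mm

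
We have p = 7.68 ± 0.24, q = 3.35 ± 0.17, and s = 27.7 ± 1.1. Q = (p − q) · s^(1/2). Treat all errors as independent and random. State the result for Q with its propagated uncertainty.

22.8 ± 1.61

Let u = p − q = 4.33. δu = √(δp² + δq²) = √(0.0576 + 0.0289) = 0.294, so δu/u = 0.0679.
Q is then a monomial in u, s:
δQ/Q = √((δu/u)² + (½·δs/s)²) = √(0.00461 + 0.000394) = 0.0708
Q = 22.8, so δQ = 0.0708 × 22.8 = 1.61.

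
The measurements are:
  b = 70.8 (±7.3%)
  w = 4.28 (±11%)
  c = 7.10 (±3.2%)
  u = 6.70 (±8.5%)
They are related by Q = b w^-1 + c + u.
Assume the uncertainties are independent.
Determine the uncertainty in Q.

Let p = b·w^-1 = 16.5. δp/p = √((1·δb/b)² + (-1·δw/w)²) = √(0.00533 + 0.0121) = 0.132, so δp = 2.18.
Q = p + c + u: δQ = √(δp² + δc² + δu²) = √(4.77 + 0.0516 + 0.324) = 2.27

2.27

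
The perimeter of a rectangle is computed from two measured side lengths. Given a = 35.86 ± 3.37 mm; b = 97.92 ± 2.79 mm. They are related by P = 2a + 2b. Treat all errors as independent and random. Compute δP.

8.75 mm

For a sum/difference, combine absolute errors in quadrature:
  (2·δa)² = 45.4;  (2·δb)² = 31.1
δP = √(76.6) = 8.75 mm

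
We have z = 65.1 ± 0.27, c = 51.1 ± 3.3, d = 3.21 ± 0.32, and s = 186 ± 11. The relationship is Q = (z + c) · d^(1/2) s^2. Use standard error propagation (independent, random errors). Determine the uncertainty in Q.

Let u = z + c = 116. δu = √(δz² + δc²) = √(0.0729 + 10.9) = 3.31, so δu/u = 0.0285.
Q is then a monomial in u, d, s:
δQ/Q = √((δu/u)² + (½·δd/d)² + (2·δs/s)²) = √(0.000812 + 0.00248 + 0.0140) = 0.131
Q = 7.2e+06, so δQ = 0.131 × 7.2e+06 = 9.47e+05.

9.47e+05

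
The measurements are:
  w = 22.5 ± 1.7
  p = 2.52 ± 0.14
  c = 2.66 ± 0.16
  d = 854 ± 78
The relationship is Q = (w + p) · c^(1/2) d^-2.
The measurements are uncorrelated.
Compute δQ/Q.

0.197

Let u = w + p = 25.0. δu = √(δw² + δp²) = √(2.89 + 0.0196) = 1.71, so δu/u = 0.0682.
Q is then a monomial in u, c, d:
δQ/Q = √((δu/u)² + (½·δc/c)² + (-2·δd/d)²) = √(0.00465 + 0.000905 + 0.0334) = 0.197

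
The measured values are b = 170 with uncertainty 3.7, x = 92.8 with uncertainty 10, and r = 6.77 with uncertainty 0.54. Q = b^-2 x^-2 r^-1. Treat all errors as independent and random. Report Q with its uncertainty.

Relative error in a monomial: (δQ/Q)² = Σ (nᵢ · δxᵢ/xᵢ)².
  (-2·δb/b)² = (-2×0.0218)² = 0.00189;  (-2·δx/x)² = (-2×0.108)² = 0.0464;  (-1·δr/r)² = (-1×0.0798)² = 0.00636
δQ/Q = √(0.0547) = 0.234
Q = 5.93e-10, so δQ = 0.234 × 5.93e-10 = 1.39e-10.

(5.93 ± 1.39) × 10^-10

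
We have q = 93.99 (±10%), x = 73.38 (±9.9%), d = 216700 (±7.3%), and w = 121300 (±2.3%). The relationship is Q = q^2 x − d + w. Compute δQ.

Let p = q^2·x = 648200. δp/p = √((2·δq/q)² + (1·δx/x)²) = √(0.0400 + 0.00980) = 0.223, so δp = 1.45e+05.
Q = p − d + w: δQ = √(δp² + δd² + δw²) = √(2.09e+10 + 2.5e+08 + 7.78e+06) = 1.46e+05

1.46e+05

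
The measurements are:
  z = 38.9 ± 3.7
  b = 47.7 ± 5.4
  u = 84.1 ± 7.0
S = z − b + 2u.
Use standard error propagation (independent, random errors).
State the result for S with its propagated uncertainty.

159 ± 15.5

S is a linear combination, so absolute uncertainties add in quadrature:
  (δz)² = 13.7;  (δb)² = 29.2;  (2·δu)² = 196
δS = √(239) = 15.5
S = 159.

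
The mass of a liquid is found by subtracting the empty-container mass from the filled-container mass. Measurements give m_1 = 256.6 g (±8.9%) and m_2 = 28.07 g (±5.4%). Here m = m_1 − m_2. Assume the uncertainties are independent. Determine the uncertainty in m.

22.9 g

Absolute uncertainties add in quadrature for a linear combination:
  (δm_1)² = 522;  (δm_2)² = 2.30
δm = √(524) = 22.9 g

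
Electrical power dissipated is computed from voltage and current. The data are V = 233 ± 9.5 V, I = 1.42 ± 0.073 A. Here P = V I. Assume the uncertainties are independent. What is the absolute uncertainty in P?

Relative error in a monomial: (δP/P)² = Σ (nᵢ · δxᵢ/xᵢ)².
  (1·δV/V)² = (1×0.0408)² = 0.00166;  (1·δI/I)² = (1×0.0514)² = 0.00264
δP/P = √(0.00431) = 0.0656
P = 331 W, so δP = 0.0656 × 331 = 21.7 W.

21.7 W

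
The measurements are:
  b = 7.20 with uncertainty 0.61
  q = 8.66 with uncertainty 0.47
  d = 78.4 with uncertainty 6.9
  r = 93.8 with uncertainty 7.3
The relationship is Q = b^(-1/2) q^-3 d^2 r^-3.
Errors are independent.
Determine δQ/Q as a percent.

For a monomial Q ∝ b^(-1/2), q^-3, d^2, r^-3, fractional errors add in quadrature:
  (−½·δb/b)² = (-0.5×0.0847)² = 0.00179;  (-3·δq/q)² = (-3×0.0543)² = 0.0265;  (2·δd/d)² = (2×0.0880)² = 0.0310;  (-3·δr/r)² = (-3×0.0778)² = 0.0545
δQ/Q = √(0.114) = 0.337

33.7%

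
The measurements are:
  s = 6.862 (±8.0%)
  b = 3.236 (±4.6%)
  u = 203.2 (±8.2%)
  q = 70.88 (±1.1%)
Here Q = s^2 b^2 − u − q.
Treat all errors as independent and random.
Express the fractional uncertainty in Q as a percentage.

42.2%

Let p = s^2·b^2 = 493.1. δp/p = √((2·δs/s)² + (2·δb/b)²) = √(0.0256 + 0.00846) = 0.185, so δp = 91.0.
Q = p − u − q: δQ = √(δp² + δu² + δq²) = √(8280 + 278 + 0.608) = 92.5
Q = 219.0, so δQ/Q = 92.5/219.0 = 0.422.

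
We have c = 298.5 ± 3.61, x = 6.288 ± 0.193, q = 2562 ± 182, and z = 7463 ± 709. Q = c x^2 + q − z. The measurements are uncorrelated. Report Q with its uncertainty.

Let p = c·x^2 = 11800. δp/p = √((1·δc/c)² + (2·δx/x)²) = √(0.000146 + 0.00377) = 0.0626, so δp = 738.
Q = p + q − z: δQ = √(δp² + δq² + δz²) = √(5.45e+05 + 33100 + 5.03e+05) = 1040
Q = 6901.

6901 ± 1040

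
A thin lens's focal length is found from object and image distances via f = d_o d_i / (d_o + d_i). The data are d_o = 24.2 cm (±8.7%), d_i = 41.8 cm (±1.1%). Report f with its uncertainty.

15.3 ± 0.847 cm

∂f/∂d_o = (d_i/(d_o+d_i))² = 0.401;  ∂f/∂d_i = (d_o/(d_o+d_i))² = 0.134
δf = √((∂f/∂d_o · δd_o)² + (∂f/∂d_i · δd_i)²) = √(0.713 + 0.00382) = 0.847 cm
f = 15.3 cm.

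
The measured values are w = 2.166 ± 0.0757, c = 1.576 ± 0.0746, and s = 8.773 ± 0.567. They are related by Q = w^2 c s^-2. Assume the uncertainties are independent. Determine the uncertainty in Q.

0.0148

For a monomial Q ∝ w^2, c, s^-2, fractional errors add in quadrature:
  (2·δw/w)² = (2×0.0349)² = 0.00489;  (1·δc/c)² = (1×0.0473)² = 0.00224;  (-2·δs/s)² = (-2×0.0646)² = 0.0167
δQ/Q = √(0.0238) = 0.154
Q = 0.09607, so δQ = 0.154 × 0.09607 = 0.0148.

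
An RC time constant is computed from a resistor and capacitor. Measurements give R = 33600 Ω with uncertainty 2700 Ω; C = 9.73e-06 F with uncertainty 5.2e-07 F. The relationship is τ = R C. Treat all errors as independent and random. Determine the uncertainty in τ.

Each factor contributes (exponent × relative error)² to (δτ/τ)²:
  (1·δR/R)² = (1×0.0804)² = 0.00646;  (1·δC/C)² = (1×0.0534)² = 0.00286
δτ/τ = √(0.00931) = 0.0965
τ = 0.327 s, so δτ = 0.0965 × 0.327 = 0.0316 s.

0.0316 s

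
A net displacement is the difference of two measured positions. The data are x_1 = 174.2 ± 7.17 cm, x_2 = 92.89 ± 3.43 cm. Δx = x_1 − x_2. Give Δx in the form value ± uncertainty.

81.31 ± 7.95 cm

Δx is a linear combination, so absolute uncertainties add in quadrature:
  (δx_1)² = 51.4;  (δx_2)² = 11.8
δΔx = √(63.2) = 7.95 cm
Δx = 81.31 cm.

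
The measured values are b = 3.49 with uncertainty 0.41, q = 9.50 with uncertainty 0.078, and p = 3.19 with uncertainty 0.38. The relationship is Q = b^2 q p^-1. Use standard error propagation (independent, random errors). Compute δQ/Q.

Products/powers → add relative errors in quadrature, weighted by exponent:
  (2·δb/b)² = (2×0.117)² = 0.0552;  (1·δq/q)² = (1×0.00821)² = 6.74e-05;  (-1·δp/p)² = (-1×0.119)² = 0.0142
δQ/Q = √(0.0695) = 0.264

0.264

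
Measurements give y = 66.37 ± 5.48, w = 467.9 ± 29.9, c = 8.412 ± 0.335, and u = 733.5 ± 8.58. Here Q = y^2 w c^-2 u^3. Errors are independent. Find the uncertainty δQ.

For a monomial Q ∝ y^2, w, c^-2, u^3, fractional errors add in quadrature:
  (2·δy/y)² = (2×0.0826)² = 0.0273;  (1·δw/w)² = (1×0.0639)² = 0.00408;  (-2·δc/c)² = (-2×0.0398)² = 0.00634;  (3·δu/u)² = (3×0.0117)² = 0.00123
δQ/Q = √(0.0389) = 0.197
Q = 1.149e+13, so δQ = 0.197 × 1.149e+13 = 2.27e+12.

2.27e+12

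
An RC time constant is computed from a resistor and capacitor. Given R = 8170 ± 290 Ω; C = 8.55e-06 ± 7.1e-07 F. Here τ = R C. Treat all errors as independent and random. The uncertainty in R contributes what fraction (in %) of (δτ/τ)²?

15.4%

(δτ/τ)² = (1·δR/R)² + (1·δC/C)²
  R term: (1×0.0355)² = 0.00126
  C term: (1×0.0830)² = 0.00690
Total = 0.00816. Share from R = 0.00126/0.00816 = 0.154.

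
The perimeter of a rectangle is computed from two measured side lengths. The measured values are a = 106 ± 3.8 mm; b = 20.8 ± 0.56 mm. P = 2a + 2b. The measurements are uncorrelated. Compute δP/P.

0.0303

Absolute uncertainties add in quadrature for a linear combination:
  (2·δa)² = 57.8;  (2·δb)² = 1.25
δP = √(59.0) = 7.68 mm
P = 254 mm, so δP/P = 7.68/254 = 0.0303.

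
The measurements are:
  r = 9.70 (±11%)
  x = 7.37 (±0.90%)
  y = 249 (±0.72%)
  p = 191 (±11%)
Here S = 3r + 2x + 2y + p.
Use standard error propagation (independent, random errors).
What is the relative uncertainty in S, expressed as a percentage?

2.94%

Each term contributes (cᵢ δxᵢ)² to (δS)²:
  (3·δr)² = 10.2;  (2·δx)² = 0.0176;  (2·δy)² = 12.9;  (δp)² = 441
δS = √(465) = 21.6
S = 733, so δS/S = 21.6/733 = 0.0294.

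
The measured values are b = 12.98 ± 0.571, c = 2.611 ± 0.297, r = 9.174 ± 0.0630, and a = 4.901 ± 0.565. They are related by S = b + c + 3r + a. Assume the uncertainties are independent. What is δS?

0.877

Absolute uncertainties add in quadrature for a linear combination:
  (δb)² = 0.326;  (δc)² = 0.0882;  (3·δr)² = 0.0357;  (δa)² = 0.319
δS = √(0.769) = 0.877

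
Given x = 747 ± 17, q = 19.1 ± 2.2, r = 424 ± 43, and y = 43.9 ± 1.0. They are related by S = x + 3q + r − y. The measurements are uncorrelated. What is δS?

Sums and differences: (δS)² = Σ (cᵢ δxᵢ)².
  (δx)² = 289;  (3·δq)² = 43.6;  (δr)² = 1850;  (δy)² = 1.00
δS = √(2180) = 46.7

46.7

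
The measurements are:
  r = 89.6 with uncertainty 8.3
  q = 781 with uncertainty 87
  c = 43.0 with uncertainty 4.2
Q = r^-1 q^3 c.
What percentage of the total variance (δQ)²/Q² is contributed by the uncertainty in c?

7.35%

(δQ/Q)² = (-1·δr/r)² + (3·δq/q)² + (1·δc/c)²
  r term: (-1×0.0926)² = 0.00858
  q term: (3×0.111)² = 0.112
  c term: (1×0.0977)² = 0.00954
Total = 0.130. Share from c = 0.00954/0.130 = 0.0735.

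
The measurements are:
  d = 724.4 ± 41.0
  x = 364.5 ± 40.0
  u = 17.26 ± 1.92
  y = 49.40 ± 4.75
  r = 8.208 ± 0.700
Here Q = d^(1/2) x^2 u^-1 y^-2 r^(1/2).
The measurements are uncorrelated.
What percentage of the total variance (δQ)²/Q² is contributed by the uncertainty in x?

48.1%

(δQ/Q)² = (½·δd/d)² + (2·δx/x)² + (-1·δu/u)² + (-2·δy/y)² + (½·δr/r)²
  d term: (0.5×0.0566)² = 0.000801
  x term: (2×0.110)² = 0.0482
  u term: (-1×0.111)² = 0.0124
  y term: (-2×0.0962)² = 0.0370
  r term: (0.5×0.0853)² = 0.00182
Total = 0.100. Share from x = 0.0482/0.100 = 0.481.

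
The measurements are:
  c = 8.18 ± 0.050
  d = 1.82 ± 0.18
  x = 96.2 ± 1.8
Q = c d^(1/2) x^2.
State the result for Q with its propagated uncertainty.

Each factor contributes (exponent × relative error)² to (δQ/Q)²:
  (1·δc/c)² = (1×0.00611)² = 3.74e-05;  (½·δd/d)² = (0.5×0.0989)² = 0.00245;  (2·δx/x)² = (2×0.0187)² = 0.00140
δQ/Q = √(0.00388) = 0.0623
Q = 1.02e+05, so δQ = 0.0623 × 1.02e+05 = 6360.

(1.02 ± 0.0636) × 10^5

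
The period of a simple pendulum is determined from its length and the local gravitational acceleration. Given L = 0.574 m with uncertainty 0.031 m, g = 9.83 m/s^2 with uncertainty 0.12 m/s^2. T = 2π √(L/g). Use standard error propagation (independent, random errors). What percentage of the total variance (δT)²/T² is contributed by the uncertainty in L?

95.1%

(δT/T)² = (½·δL/L)² + (−½·δg/g)²
  L term: (0.5×0.0540)² = 0.000729
  g term: (-0.5×0.0122)² = 3.73e-05
Total = 0.000766. Share from L = 0.000729/0.000766 = 0.951.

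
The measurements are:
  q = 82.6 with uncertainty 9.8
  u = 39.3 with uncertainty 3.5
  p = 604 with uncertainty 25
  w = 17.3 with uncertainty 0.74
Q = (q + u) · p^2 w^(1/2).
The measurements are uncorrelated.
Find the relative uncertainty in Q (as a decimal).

Let h = q + u = 122. δh = √(δq² + δu²) = √(96.0 + 12.2) = 10.4, so δh/h = 0.0854.
Q is then a monomial in h, p, w:
δQ/Q = √((δh/h)² + (2·δp/p)² + (½·δw/w)²) = √(0.00729 + 0.00685 + 0.000457) = 0.121

0.121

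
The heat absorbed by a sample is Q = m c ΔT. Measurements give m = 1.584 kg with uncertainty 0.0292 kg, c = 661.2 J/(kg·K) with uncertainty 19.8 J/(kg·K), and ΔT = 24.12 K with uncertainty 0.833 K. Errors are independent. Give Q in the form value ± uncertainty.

Since Q is a product/quotient, work with relative uncertainties:
  (1·δm/m)² = (1×0.0184)² = 0.000340;  (1·δc/c)² = (1×0.0299)² = 0.000897;  (1·δΔT/ΔT)² = (1×0.0345)² = 0.00119
δQ/Q = √(0.00243) = 0.0493
Q = 25260 J, so δQ = 0.0493 × 25260 = 1250 J.

25260 ± 1250 J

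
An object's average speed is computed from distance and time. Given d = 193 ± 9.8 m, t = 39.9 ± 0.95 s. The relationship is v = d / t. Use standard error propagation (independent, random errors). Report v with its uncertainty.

4.84 ± 0.271 m/s

For a monomial v ∝ d, t^-1, fractional errors add in quadrature:
  (1·δd/d)² = (1×0.0508)² = 0.00258;  (-1·δt/t)² = (-1×0.0238)² = 0.000567
δv/v = √(0.00315) = 0.0561
v = 4.84 m/s, so δv = 0.0561 × 4.84 = 0.271 m/s.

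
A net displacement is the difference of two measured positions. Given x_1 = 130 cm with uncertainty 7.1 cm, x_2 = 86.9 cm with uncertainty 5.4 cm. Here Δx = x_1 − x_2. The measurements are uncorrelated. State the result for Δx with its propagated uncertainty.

Sums and differences: (δΔx)² = Σ (cᵢ δxᵢ)².
  (δx_1)² = 50.4;  (δx_2)² = 29.2
δΔx = √(79.6) = 8.92 cm
Δx = 43.1 cm.

43.1 ± 8.92 cm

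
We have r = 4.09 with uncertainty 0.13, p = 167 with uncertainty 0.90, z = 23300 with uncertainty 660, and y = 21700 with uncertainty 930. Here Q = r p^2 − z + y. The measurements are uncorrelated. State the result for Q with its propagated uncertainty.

Let w = r·p^2 = 1.14e+05. δw/w = √((1·δr/r)² + (2·δp/p)²) = √(0.00101 + 0.000116) = 0.0336, so δw = 3830.
Q = w − z + y: δQ = √(δw² + δz² + δy²) = √(1.47e+07 + 4.36e+05 + 8.65e+05) = 3990
Q = 1.12e+05.

(1.12 ± 0.0399) × 10^5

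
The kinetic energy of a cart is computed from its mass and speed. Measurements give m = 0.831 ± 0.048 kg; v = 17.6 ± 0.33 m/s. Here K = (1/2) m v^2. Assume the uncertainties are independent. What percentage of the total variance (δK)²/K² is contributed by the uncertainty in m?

(δK/K)² = (1·δm/m)² + (2·δv/v)²
  m term: (1×0.0578)² = 0.00334
  v term: (2×0.0187)² = 0.00141
Total = 0.00474. Share from m = 0.00334/0.00474 = 0.703.

70.3%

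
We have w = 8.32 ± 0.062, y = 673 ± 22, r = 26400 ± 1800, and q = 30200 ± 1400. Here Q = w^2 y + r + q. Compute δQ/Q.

Let p = w^2·y = 46600. δp/p = √((2·δw/w)² + (1·δy/y)²) = √(0.000222 + 0.00107) = 0.0359, so δp = 1670.
Q = p + r + q: δQ = √(δp² + δr² + δq²) = √(2.8e+06 + 3.24e+06 + 1.96e+06) = 2830
Q = 1.03e+05, so δQ/Q = 2830/1.03e+05 = 0.0274.

0.0274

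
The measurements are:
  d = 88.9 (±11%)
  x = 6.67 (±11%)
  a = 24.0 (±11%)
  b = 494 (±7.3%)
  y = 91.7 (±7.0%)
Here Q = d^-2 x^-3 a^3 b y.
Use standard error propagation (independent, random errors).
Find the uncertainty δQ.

Q is a product of powers, so relative uncertainties combine in quadrature:
  (-2·δd/d)² = (-2×0.110)² = 0.0484;  (-3·δx/x)² = (-3×0.110)² = 0.109;  (3·δa/a)² = (3×0.110)² = 0.109;  (1·δb/b)² = (1×0.0730)² = 0.00533;  (1·δy/y)² = (1×0.0700)² = 0.00490
δQ/Q = √(0.276) = 0.526
Q = 267, so δQ = 0.526 × 267 = 140.

140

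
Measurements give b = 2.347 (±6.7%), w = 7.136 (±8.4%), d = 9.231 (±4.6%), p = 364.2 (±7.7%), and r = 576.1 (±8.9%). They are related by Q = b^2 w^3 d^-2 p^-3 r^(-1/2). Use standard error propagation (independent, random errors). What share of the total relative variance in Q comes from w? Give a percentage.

(δQ/Q)² = (2·δb/b)² + (3·δw/w)² + (-2·δd/d)² + (-3·δp/p)² + (−½·δr/r)²
  b term: (2×0.0670)² = 0.0180
  w term: (3×0.0840)² = 0.0635
  d term: (-2×0.0460)² = 0.00846
  p term: (-3×0.0770)² = 0.0534
  r term: (-0.5×0.0890)² = 0.00198
Total = 0.145. Share from w = 0.0635/0.145 = 0.437.

43.7%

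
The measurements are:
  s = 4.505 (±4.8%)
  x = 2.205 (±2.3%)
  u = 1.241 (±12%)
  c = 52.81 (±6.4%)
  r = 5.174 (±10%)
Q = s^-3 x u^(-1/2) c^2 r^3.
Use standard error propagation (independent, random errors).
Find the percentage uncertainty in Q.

36.2%

Each factor contributes (exponent × relative error)² to (δQ/Q)²:
  (-3·δs/s)² = (-3×0.0480)² = 0.0207;  (1·δx/x)² = (1×0.0230)² = 0.000529;  (−½·δu/u)² = (-0.5×0.120)² = 0.00360;  (2·δc/c)² = (2×0.0640)² = 0.0164;  (3·δr/r)² = (3×0.100)² = 0.0900
δQ/Q = √(0.131) = 0.362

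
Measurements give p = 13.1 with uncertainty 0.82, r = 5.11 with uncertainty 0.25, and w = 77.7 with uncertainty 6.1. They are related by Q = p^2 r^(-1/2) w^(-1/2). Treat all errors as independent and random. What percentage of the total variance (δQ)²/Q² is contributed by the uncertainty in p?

(δQ/Q)² = (2·δp/p)² + (−½·δr/r)² + (−½·δw/w)²
  p term: (2×0.0626)² = 0.0157
  r term: (-0.5×0.0489)² = 0.000598
  w term: (-0.5×0.0785)² = 0.00154
Total = 0.0178. Share from p = 0.0157/0.0178 = 0.880.

88.0%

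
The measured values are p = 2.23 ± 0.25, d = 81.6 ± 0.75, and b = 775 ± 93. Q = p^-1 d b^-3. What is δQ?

Relative error in a monomial: (δQ/Q)² = Σ (nᵢ · δxᵢ/xᵢ)².
  (-1·δp/p)² = (-1×0.112)² = 0.0126;  (1·δd/d)² = (1×0.00919)² = 8.45e-05;  (-3·δb/b)² = (-3×0.120)² = 0.130
δQ/Q = √(0.142) = 0.377
Q = 7.86e-08, so δQ = 0.377 × 7.86e-08 = 2.96e-08.

2.96e-08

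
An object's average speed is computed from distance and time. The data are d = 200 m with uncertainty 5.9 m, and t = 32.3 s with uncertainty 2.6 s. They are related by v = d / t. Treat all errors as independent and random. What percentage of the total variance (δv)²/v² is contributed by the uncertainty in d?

(δv/v)² = (1·δd/d)² + (-1·δt/t)²
  d term: (1×0.0295)² = 0.000870
  t term: (-1×0.0805)² = 0.00648
Total = 0.00735. Share from d = 0.000870/0.00735 = 0.118.

11.8%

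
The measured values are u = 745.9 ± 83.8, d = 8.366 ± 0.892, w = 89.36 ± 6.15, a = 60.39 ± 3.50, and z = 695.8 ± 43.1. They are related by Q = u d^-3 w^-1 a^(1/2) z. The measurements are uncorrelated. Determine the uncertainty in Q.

27.2

Each factor contributes (exponent × relative error)² to (δQ/Q)²:
  (1·δu/u)² = (1×0.112)² = 0.0126;  (-3·δd/d)² = (-3×0.107)² = 0.102;  (-1·δw/w)² = (-1×0.0688)² = 0.00474;  (½·δa/a)² = (0.5×0.0580)² = 0.000840;  (1·δz/z)² = (1×0.0619)² = 0.00384
δQ/Q = √(0.124) = 0.353
Q = 77.08, so δQ = 0.353 × 77.08 = 27.2.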